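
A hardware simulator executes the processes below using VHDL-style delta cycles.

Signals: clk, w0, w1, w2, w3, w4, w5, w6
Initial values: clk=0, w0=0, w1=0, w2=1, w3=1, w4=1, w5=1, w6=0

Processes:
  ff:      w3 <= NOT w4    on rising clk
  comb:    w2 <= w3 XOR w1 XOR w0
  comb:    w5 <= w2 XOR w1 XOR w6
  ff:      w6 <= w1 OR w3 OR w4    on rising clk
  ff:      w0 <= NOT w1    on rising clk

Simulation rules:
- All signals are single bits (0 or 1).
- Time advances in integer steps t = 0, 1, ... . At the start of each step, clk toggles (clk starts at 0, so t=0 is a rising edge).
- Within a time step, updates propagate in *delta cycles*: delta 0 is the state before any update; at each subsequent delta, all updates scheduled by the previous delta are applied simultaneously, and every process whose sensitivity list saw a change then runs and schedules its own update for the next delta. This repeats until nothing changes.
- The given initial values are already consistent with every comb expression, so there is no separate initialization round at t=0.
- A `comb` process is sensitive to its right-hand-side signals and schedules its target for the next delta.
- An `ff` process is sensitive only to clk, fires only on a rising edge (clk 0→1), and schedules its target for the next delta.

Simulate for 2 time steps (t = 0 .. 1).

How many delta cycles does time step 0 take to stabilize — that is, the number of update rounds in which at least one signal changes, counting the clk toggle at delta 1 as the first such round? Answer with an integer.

3

t0.Δ0 w5=1 w6=0 clk=0 w1=0 w4=1 w3=1 w0=0 w2=1
t0.Δ1 w5=1 w6=0 clk=1 w1=0 w4=1 w3=1 w0=0 w2=1
t0.Δ2 w5=1 w6=1 clk=1 w1=0 w4=1 w3=0 w0=1 w2=1
t0.Δ3 w5=0 w6=1 clk=1 w1=0 w4=1 w3=0 w0=1 w2=1
t1.Δ0 w5=0 w6=1 clk=1 w1=0 w4=1 w3=0 w0=1 w2=1
t1.Δ1 w5=0 w6=1 clk=0 w1=0 w4=1 w3=0 w0=1 w2=1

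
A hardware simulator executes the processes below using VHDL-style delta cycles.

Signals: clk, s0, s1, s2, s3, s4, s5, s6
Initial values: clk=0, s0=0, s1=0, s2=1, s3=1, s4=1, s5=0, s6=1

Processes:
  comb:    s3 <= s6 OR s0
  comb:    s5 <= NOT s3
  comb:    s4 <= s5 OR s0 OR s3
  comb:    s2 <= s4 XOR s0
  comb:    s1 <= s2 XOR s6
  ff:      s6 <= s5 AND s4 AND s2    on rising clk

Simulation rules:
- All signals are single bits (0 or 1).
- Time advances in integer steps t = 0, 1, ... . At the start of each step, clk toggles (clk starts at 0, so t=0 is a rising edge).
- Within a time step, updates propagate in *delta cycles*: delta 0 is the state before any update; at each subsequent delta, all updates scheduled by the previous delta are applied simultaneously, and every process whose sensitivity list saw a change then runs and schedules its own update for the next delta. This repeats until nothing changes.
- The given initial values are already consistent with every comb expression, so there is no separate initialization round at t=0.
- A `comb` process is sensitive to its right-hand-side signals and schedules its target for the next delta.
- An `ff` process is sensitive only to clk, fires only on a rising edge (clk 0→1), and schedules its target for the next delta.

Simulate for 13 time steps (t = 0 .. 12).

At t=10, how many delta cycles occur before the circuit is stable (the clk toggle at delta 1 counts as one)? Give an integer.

4

t0.Δ0 s1=0 s2=1 s6=1 s0=0 clk=0 s4=1 s3=1 s5=0
t0.Δ1 s1=0 s2=1 s6=1 s0=0 clk=1 s4=1 s3=1 s5=0
t0.Δ2 s1=0 s2=1 s6=0 s0=0 clk=1 s4=1 s3=1 s5=0
t0.Δ3 s1=1 s2=1 s6=0 s0=0 clk=1 s4=1 s3=0 s5=0
t0.Δ4 s1=1 s2=1 s6=0 s0=0 clk=1 s4=0 s3=0 s5=1
t0.Δ5 s1=1 s2=0 s6=0 s0=0 clk=1 s4=1 s3=0 s5=1
t0.Δ6 s1=0 s2=1 s6=0 s0=0 clk=1 s4=1 s3=0 s5=1
t0.Δ7 s1=1 s2=1 s6=0 s0=0 clk=1 s4=1 s3=0 s5=1
t1.Δ0 s1=1 s2=1 s6=0 s0=0 clk=1 s4=1 s3=0 s5=1
t1.Δ1 s1=1 s2=1 s6=0 s0=0 clk=0 s4=1 s3=0 s5=1
t2.Δ0 s1=1 s2=1 s6=0 s0=0 clk=0 s4=1 s3=0 s5=1
t2.Δ1 s1=1 s2=1 s6=0 s0=0 clk=1 s4=1 s3=0 s5=1
t2.Δ2 s1=1 s2=1 s6=1 s0=0 clk=1 s4=1 s3=0 s5=1
t2.Δ3 s1=0 s2=1 s6=1 s0=0 clk=1 s4=1 s3=1 s5=1
t2.Δ4 s1=0 s2=1 s6=1 s0=0 clk=1 s4=1 s3=1 s5=0
t3.Δ0 s1=0 s2=1 s6=1 s0=0 clk=1 s4=1 s3=1 s5=0
t3.Δ1 s1=0 s2=1 s6=1 s0=0 clk=0 s4=1 s3=1 s5=0
t4.Δ0 s1=0 s2=1 s6=1 s0=0 clk=0 s4=1 s3=1 s5=0
t4.Δ1 s1=0 s2=1 s6=1 s0=0 clk=1 s4=1 s3=1 s5=0
t4.Δ2 s1=0 s2=1 s6=0 s0=0 clk=1 s4=1 s3=1 s5=0
t4.Δ3 s1=1 s2=1 s6=0 s0=0 clk=1 s4=1 s3=0 s5=0
t4.Δ4 s1=1 s2=1 s6=0 s0=0 clk=1 s4=0 s3=0 s5=1
t4.Δ5 s1=1 s2=0 s6=0 s0=0 clk=1 s4=1 s3=0 s5=1
t4.Δ6 s1=0 s2=1 s6=0 s0=0 clk=1 s4=1 s3=0 s5=1
t4.Δ7 s1=1 s2=1 s6=0 s0=0 clk=1 s4=1 s3=0 s5=1
t5.Δ0 s1=1 s2=1 s6=0 s0=0 clk=1 s4=1 s3=0 s5=1
t5.Δ1 s1=1 s2=1 s6=0 s0=0 clk=0 s4=1 s3=0 s5=1
t6.Δ0 s1=1 s2=1 s6=0 s0=0 clk=0 s4=1 s3=0 s5=1
t6.Δ1 s1=1 s2=1 s6=0 s0=0 clk=1 s4=1 s3=0 s5=1
t6.Δ2 s1=1 s2=1 s6=1 s0=0 clk=1 s4=1 s3=0 s5=1
t6.Δ3 s1=0 s2=1 s6=1 s0=0 clk=1 s4=1 s3=1 s5=1
t6.Δ4 s1=0 s2=1 s6=1 s0=0 clk=1 s4=1 s3=1 s5=0
t7.Δ0 s1=0 s2=1 s6=1 s0=0 clk=1 s4=1 s3=1 s5=0
t7.Δ1 s1=0 s2=1 s6=1 s0=0 clk=0 s4=1 s3=1 s5=0
t8.Δ0 s1=0 s2=1 s6=1 s0=0 clk=0 s4=1 s3=1 s5=0
t8.Δ1 s1=0 s2=1 s6=1 s0=0 clk=1 s4=1 s3=1 s5=0
t8.Δ2 s1=0 s2=1 s6=0 s0=0 clk=1 s4=1 s3=1 s5=0
t8.Δ3 s1=1 s2=1 s6=0 s0=0 clk=1 s4=1 s3=0 s5=0
t8.Δ4 s1=1 s2=1 s6=0 s0=0 clk=1 s4=0 s3=0 s5=1
t8.Δ5 s1=1 s2=0 s6=0 s0=0 clk=1 s4=1 s3=0 s5=1
t8.Δ6 s1=0 s2=1 s6=0 s0=0 clk=1 s4=1 s3=0 s5=1
t8.Δ7 s1=1 s2=1 s6=0 s0=0 clk=1 s4=1 s3=0 s5=1
t9.Δ0 s1=1 s2=1 s6=0 s0=0 clk=1 s4=1 s3=0 s5=1
t9.Δ1 s1=1 s2=1 s6=0 s0=0 clk=0 s4=1 s3=0 s5=1
t10.Δ0 s1=1 s2=1 s6=0 s0=0 clk=0 s4=1 s3=0 s5=1
t10.Δ1 s1=1 s2=1 s6=0 s0=0 clk=1 s4=1 s3=0 s5=1
t10.Δ2 s1=1 s2=1 s6=1 s0=0 clk=1 s4=1 s3=0 s5=1
t10.Δ3 s1=0 s2=1 s6=1 s0=0 clk=1 s4=1 s3=1 s5=1
t10.Δ4 s1=0 s2=1 s6=1 s0=0 clk=1 s4=1 s3=1 s5=0
t11.Δ0 s1=0 s2=1 s6=1 s0=0 clk=1 s4=1 s3=1 s5=0
t11.Δ1 s1=0 s2=1 s6=1 s0=0 clk=0 s4=1 s3=1 s5=0
t12.Δ0 s1=0 s2=1 s6=1 s0=0 clk=0 s4=1 s3=1 s5=0
t12.Δ1 s1=0 s2=1 s6=1 s0=0 clk=1 s4=1 s3=1 s5=0
t12.Δ2 s1=0 s2=1 s6=0 s0=0 clk=1 s4=1 s3=1 s5=0
t12.Δ3 s1=1 s2=1 s6=0 s0=0 clk=1 s4=1 s3=0 s5=0
t12.Δ4 s1=1 s2=1 s6=0 s0=0 clk=1 s4=0 s3=0 s5=1
t12.Δ5 s1=1 s2=0 s6=0 s0=0 clk=1 s4=1 s3=0 s5=1
t12.Δ6 s1=0 s2=1 s6=0 s0=0 clk=1 s4=1 s3=0 s5=1
t12.Δ7 s1=1 s2=1 s6=0 s0=0 clk=1 s4=1 s3=0 s5=1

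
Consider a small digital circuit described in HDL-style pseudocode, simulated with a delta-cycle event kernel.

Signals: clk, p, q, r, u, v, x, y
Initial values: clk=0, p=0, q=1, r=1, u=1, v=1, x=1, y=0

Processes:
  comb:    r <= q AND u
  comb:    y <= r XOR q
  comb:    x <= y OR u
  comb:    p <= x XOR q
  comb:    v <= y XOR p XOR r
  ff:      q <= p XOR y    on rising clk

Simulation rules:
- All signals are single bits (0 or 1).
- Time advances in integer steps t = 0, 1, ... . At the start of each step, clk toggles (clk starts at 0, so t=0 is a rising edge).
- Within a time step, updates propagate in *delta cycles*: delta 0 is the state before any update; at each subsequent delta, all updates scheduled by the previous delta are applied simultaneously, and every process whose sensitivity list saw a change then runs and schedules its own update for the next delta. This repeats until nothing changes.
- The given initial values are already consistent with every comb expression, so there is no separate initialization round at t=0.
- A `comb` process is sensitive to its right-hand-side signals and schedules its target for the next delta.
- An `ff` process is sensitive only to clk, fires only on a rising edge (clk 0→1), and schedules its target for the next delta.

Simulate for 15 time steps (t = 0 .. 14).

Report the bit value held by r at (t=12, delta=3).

t=0 Δ0: x=1 y=0 r=1 v=1 q=1 clk=0 p=0 u=1
  Δ1: clk:0→1
  Δ2: q:1→0
  Δ3: y:0→1, r:1→0, p:0→1
  Δ4: y:1→0, v:1→0
  Δ5: v:0→1
  (5Δ to stable)
t=1 Δ0: x=1 y=0 r=0 v=1 q=0 clk=1 p=1 u=1
  Δ1: clk:1→0
  (1Δ to stable)
t=2 Δ0: x=1 y=0 r=0 v=1 q=0 clk=0 p=1 u=1
  Δ1: clk:0→1
  Δ2: q:0→1
  Δ3: y:0→1, r:0→1, p:1→0
  Δ4: y:1→0, v:1→0
  Δ5: v:0→1
  (5Δ to stable)
t=3 Δ0: x=1 y=0 r=1 v=1 q=1 clk=1 p=0 u=1
  Δ1: clk:1→0
  (1Δ to stable)
t=4 Δ0: x=1 y=0 r=1 v=1 q=1 clk=0 p=0 u=1
  Δ1: clk:0→1
  Δ2: q:1→0
  Δ3: y:0→1, r:1→0, p:0→1
  Δ4: y:1→0, v:1→0
  Δ5: v:0→1
  (5Δ to stable)
t=5 Δ0: x=1 y=0 r=0 v=1 q=0 clk=1 p=1 u=1
  Δ1: clk:1→0
  (1Δ to stable)
t=6 Δ0: x=1 y=0 r=0 v=1 q=0 clk=0 p=1 u=1
  Δ1: clk:0→1
  Δ2: q:0→1
  Δ3: y:0→1, r:0→1, p:1→0
  Δ4: y:1→0, v:1→0
  Δ5: v:0→1
  (5Δ to stable)
t=7 Δ0: x=1 y=0 r=1 v=1 q=1 clk=1 p=0 u=1
  Δ1: clk:1→0
  (1Δ to stable)
t=8 Δ0: x=1 y=0 r=1 v=1 q=1 clk=0 p=0 u=1
  Δ1: clk:0→1
  Δ2: q:1→0
  Δ3: y:0→1, r:1→0, p:0→1
  Δ4: y:1→0, v:1→0
  Δ5: v:0→1
  (5Δ to stable)
t=9 Δ0: x=1 y=0 r=0 v=1 q=0 clk=1 p=1 u=1
  Δ1: clk:1→0
  (1Δ to stable)
t=10 Δ0: x=1 y=0 r=0 v=1 q=0 clk=0 p=1 u=1
  Δ1: clk:0→1
  Δ2: q:0→1
  Δ3: y:0→1, r:0→1, p:1→0
  Δ4: y:1→0, v:1→0
  Δ5: v:0→1
  (5Δ to stable)
t=11 Δ0: x=1 y=0 r=1 v=1 q=1 clk=1 p=0 u=1
  Δ1: clk:1→0
  (1Δ to stable)
t=12 Δ0: x=1 y=0 r=1 v=1 q=1 clk=0 p=0 u=1
  Δ1: clk:0→1
  Δ2: q:1→0
  Δ3: y:0→1, r:1→0, p:0→1
  Δ4: y:1→0, v:1→0
  Δ5: v:0→1
  (5Δ to stable)
t=13 Δ0: x=1 y=0 r=0 v=1 q=0 clk=1 p=1 u=1
  Δ1: clk:1→0
  (1Δ to stable)
t=14 Δ0: x=1 y=0 r=0 v=1 q=0 clk=0 p=1 u=1
  Δ1: clk:0→1
  Δ2: q:0→1
  Δ3: y:0→1, r:0→1, p:1→0
  Δ4: y:1→0, v:1→0
  Δ5: v:0→1
  (5Δ to stable)

0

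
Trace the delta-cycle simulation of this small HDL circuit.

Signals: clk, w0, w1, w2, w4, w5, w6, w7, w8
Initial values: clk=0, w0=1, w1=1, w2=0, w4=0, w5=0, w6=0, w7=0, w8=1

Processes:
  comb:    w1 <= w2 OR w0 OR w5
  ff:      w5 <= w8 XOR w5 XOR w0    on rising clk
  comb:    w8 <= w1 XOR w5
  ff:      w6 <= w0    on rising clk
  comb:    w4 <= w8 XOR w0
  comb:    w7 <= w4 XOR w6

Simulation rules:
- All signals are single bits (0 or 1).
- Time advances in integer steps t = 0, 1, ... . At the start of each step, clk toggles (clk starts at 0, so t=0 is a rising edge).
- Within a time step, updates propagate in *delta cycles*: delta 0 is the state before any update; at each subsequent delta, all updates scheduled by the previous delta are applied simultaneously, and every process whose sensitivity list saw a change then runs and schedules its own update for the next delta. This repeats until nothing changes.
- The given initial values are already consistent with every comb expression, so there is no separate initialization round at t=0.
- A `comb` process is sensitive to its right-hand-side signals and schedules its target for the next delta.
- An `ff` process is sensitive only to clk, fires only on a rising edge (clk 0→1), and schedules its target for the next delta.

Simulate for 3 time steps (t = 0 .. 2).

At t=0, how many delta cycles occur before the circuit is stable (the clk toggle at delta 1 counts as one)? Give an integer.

3

t=0 Δ0: w6=0 w1=1 w4=0 clk=0 w8=1 w2=0 w5=0 w7=0 w0=1
  Δ1: clk:0→1
  Δ2: w6:0→1
  Δ3: w7:0→1
  (3Δ to stable)
t=1 Δ0: w6=1 w1=1 w4=0 clk=1 w8=1 w2=0 w5=0 w7=1 w0=1
  Δ1: clk:1→0
  (1Δ to stable)
t=2 Δ0: w6=1 w1=1 w4=0 clk=0 w8=1 w2=0 w5=0 w7=1 w0=1
  Δ1: clk:0→1
  (1Δ to stable)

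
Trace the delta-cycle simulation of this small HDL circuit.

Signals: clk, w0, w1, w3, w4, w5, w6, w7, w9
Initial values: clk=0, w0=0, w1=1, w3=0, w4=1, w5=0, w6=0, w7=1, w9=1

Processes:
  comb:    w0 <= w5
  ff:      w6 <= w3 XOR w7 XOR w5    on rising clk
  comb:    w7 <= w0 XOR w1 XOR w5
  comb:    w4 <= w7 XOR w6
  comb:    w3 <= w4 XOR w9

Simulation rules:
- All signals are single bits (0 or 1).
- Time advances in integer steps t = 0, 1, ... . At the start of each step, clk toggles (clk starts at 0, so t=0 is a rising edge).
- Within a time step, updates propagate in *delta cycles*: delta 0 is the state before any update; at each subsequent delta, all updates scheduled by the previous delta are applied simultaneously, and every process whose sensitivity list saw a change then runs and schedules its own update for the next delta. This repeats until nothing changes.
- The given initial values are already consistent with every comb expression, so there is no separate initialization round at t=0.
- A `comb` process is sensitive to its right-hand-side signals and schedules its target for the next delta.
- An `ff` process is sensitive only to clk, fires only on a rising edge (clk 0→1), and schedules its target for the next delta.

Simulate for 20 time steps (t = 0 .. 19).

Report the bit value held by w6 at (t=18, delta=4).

t0.Δ0 w4=1 w0=0 w7=1 w1=1 w5=0 w3=0 w6=0 w9=1 clk=0
t0.Δ1 w4=1 w0=0 w7=1 w1=1 w5=0 w3=0 w6=0 w9=1 clk=1
t0.Δ2 w4=1 w0=0 w7=1 w1=1 w5=0 w3=0 w6=1 w9=1 clk=1
t0.Δ3 w4=0 w0=0 w7=1 w1=1 w5=0 w3=0 w6=1 w9=1 clk=1
t0.Δ4 w4=0 w0=0 w7=1 w1=1 w5=0 w3=1 w6=1 w9=1 clk=1
t1.Δ0 w4=0 w0=0 w7=1 w1=1 w5=0 w3=1 w6=1 w9=1 clk=1
t1.Δ1 w4=0 w0=0 w7=1 w1=1 w5=0 w3=1 w6=1 w9=1 clk=0
t2.Δ0 w4=0 w0=0 w7=1 w1=1 w5=0 w3=1 w6=1 w9=1 clk=0
t2.Δ1 w4=0 w0=0 w7=1 w1=1 w5=0 w3=1 w6=1 w9=1 clk=1
t2.Δ2 w4=0 w0=0 w7=1 w1=1 w5=0 w3=1 w6=0 w9=1 clk=1
t2.Δ3 w4=1 w0=0 w7=1 w1=1 w5=0 w3=1 w6=0 w9=1 clk=1
t2.Δ4 w4=1 w0=0 w7=1 w1=1 w5=0 w3=0 w6=0 w9=1 clk=1
t3.Δ0 w4=1 w0=0 w7=1 w1=1 w5=0 w3=0 w6=0 w9=1 clk=1
t3.Δ1 w4=1 w0=0 w7=1 w1=1 w5=0 w3=0 w6=0 w9=1 clk=0
t4.Δ0 w4=1 w0=0 w7=1 w1=1 w5=0 w3=0 w6=0 w9=1 clk=0
t4.Δ1 w4=1 w0=0 w7=1 w1=1 w5=0 w3=0 w6=0 w9=1 clk=1
t4.Δ2 w4=1 w0=0 w7=1 w1=1 w5=0 w3=0 w6=1 w9=1 clk=1
t4.Δ3 w4=0 w0=0 w7=1 w1=1 w5=0 w3=0 w6=1 w9=1 clk=1
t4.Δ4 w4=0 w0=0 w7=1 w1=1 w5=0 w3=1 w6=1 w9=1 clk=1
t5.Δ0 w4=0 w0=0 w7=1 w1=1 w5=0 w3=1 w6=1 w9=1 clk=1
t5.Δ1 w4=0 w0=0 w7=1 w1=1 w5=0 w3=1 w6=1 w9=1 clk=0
t6.Δ0 w4=0 w0=0 w7=1 w1=1 w5=0 w3=1 w6=1 w9=1 clk=0
t6.Δ1 w4=0 w0=0 w7=1 w1=1 w5=0 w3=1 w6=1 w9=1 clk=1
t6.Δ2 w4=0 w0=0 w7=1 w1=1 w5=0 w3=1 w6=0 w9=1 clk=1
t6.Δ3 w4=1 w0=0 w7=1 w1=1 w5=0 w3=1 w6=0 w9=1 clk=1
t6.Δ4 w4=1 w0=0 w7=1 w1=1 w5=0 w3=0 w6=0 w9=1 clk=1
t7.Δ0 w4=1 w0=0 w7=1 w1=1 w5=0 w3=0 w6=0 w9=1 clk=1
t7.Δ1 w4=1 w0=0 w7=1 w1=1 w5=0 w3=0 w6=0 w9=1 clk=0
t8.Δ0 w4=1 w0=0 w7=1 w1=1 w5=0 w3=0 w6=0 w9=1 clk=0
t8.Δ1 w4=1 w0=0 w7=1 w1=1 w5=0 w3=0 w6=0 w9=1 clk=1
t8.Δ2 w4=1 w0=0 w7=1 w1=1 w5=0 w3=0 w6=1 w9=1 clk=1
t8.Δ3 w4=0 w0=0 w7=1 w1=1 w5=0 w3=0 w6=1 w9=1 clk=1
t8.Δ4 w4=0 w0=0 w7=1 w1=1 w5=0 w3=1 w6=1 w9=1 clk=1
t9.Δ0 w4=0 w0=0 w7=1 w1=1 w5=0 w3=1 w6=1 w9=1 clk=1
t9.Δ1 w4=0 w0=0 w7=1 w1=1 w5=0 w3=1 w6=1 w9=1 clk=0
t10.Δ0 w4=0 w0=0 w7=1 w1=1 w5=0 w3=1 w6=1 w9=1 clk=0
t10.Δ1 w4=0 w0=0 w7=1 w1=1 w5=0 w3=1 w6=1 w9=1 clk=1
t10.Δ2 w4=0 w0=0 w7=1 w1=1 w5=0 w3=1 w6=0 w9=1 clk=1
t10.Δ3 w4=1 w0=0 w7=1 w1=1 w5=0 w3=1 w6=0 w9=1 clk=1
t10.Δ4 w4=1 w0=0 w7=1 w1=1 w5=0 w3=0 w6=0 w9=1 clk=1
t11.Δ0 w4=1 w0=0 w7=1 w1=1 w5=0 w3=0 w6=0 w9=1 clk=1
t11.Δ1 w4=1 w0=0 w7=1 w1=1 w5=0 w3=0 w6=0 w9=1 clk=0
t12.Δ0 w4=1 w0=0 w7=1 w1=1 w5=0 w3=0 w6=0 w9=1 clk=0
t12.Δ1 w4=1 w0=0 w7=1 w1=1 w5=0 w3=0 w6=0 w9=1 clk=1
t12.Δ2 w4=1 w0=0 w7=1 w1=1 w5=0 w3=0 w6=1 w9=1 clk=1
t12.Δ3 w4=0 w0=0 w7=1 w1=1 w5=0 w3=0 w6=1 w9=1 clk=1
t12.Δ4 w4=0 w0=0 w7=1 w1=1 w5=0 w3=1 w6=1 w9=1 clk=1
t13.Δ0 w4=0 w0=0 w7=1 w1=1 w5=0 w3=1 w6=1 w9=1 clk=1
t13.Δ1 w4=0 w0=0 w7=1 w1=1 w5=0 w3=1 w6=1 w9=1 clk=0
t14.Δ0 w4=0 w0=0 w7=1 w1=1 w5=0 w3=1 w6=1 w9=1 clk=0
t14.Δ1 w4=0 w0=0 w7=1 w1=1 w5=0 w3=1 w6=1 w9=1 clk=1
t14.Δ2 w4=0 w0=0 w7=1 w1=1 w5=0 w3=1 w6=0 w9=1 clk=1
t14.Δ3 w4=1 w0=0 w7=1 w1=1 w5=0 w3=1 w6=0 w9=1 clk=1
t14.Δ4 w4=1 w0=0 w7=1 w1=1 w5=0 w3=0 w6=0 w9=1 clk=1
t15.Δ0 w4=1 w0=0 w7=1 w1=1 w5=0 w3=0 w6=0 w9=1 clk=1
t15.Δ1 w4=1 w0=0 w7=1 w1=1 w5=0 w3=0 w6=0 w9=1 clk=0
t16.Δ0 w4=1 w0=0 w7=1 w1=1 w5=0 w3=0 w6=0 w9=1 clk=0
t16.Δ1 w4=1 w0=0 w7=1 w1=1 w5=0 w3=0 w6=0 w9=1 clk=1
t16.Δ2 w4=1 w0=0 w7=1 w1=1 w5=0 w3=0 w6=1 w9=1 clk=1
t16.Δ3 w4=0 w0=0 w7=1 w1=1 w5=0 w3=0 w6=1 w9=1 clk=1
t16.Δ4 w4=0 w0=0 w7=1 w1=1 w5=0 w3=1 w6=1 w9=1 clk=1
t17.Δ0 w4=0 w0=0 w7=1 w1=1 w5=0 w3=1 w6=1 w9=1 clk=1
t17.Δ1 w4=0 w0=0 w7=1 w1=1 w5=0 w3=1 w6=1 w9=1 clk=0
t18.Δ0 w4=0 w0=0 w7=1 w1=1 w5=0 w3=1 w6=1 w9=1 clk=0
t18.Δ1 w4=0 w0=0 w7=1 w1=1 w5=0 w3=1 w6=1 w9=1 clk=1
t18.Δ2 w4=0 w0=0 w7=1 w1=1 w5=0 w3=1 w6=0 w9=1 clk=1
t18.Δ3 w4=1 w0=0 w7=1 w1=1 w5=0 w3=1 w6=0 w9=1 clk=1
t18.Δ4 w4=1 w0=0 w7=1 w1=1 w5=0 w3=0 w6=0 w9=1 clk=1
t19.Δ0 w4=1 w0=0 w7=1 w1=1 w5=0 w3=0 w6=0 w9=1 clk=1
t19.Δ1 w4=1 w0=0 w7=1 w1=1 w5=0 w3=0 w6=0 w9=1 clk=0

0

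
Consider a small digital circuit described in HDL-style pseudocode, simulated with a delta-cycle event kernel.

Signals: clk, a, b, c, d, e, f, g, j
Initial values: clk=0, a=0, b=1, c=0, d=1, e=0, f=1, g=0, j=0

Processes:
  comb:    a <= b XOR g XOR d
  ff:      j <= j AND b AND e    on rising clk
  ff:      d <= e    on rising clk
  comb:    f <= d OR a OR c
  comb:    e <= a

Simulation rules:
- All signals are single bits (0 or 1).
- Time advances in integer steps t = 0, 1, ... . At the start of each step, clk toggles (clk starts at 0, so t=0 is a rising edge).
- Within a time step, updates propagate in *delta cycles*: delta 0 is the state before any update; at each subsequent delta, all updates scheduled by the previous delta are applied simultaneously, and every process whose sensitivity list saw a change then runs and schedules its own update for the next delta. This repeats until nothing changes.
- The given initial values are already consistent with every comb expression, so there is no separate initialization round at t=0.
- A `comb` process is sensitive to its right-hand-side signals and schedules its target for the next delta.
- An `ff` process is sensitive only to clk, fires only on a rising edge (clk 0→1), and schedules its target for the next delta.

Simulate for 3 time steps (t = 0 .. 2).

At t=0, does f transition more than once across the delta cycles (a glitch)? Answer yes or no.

t0.Δ0 j=0 c=0 b=1 clk=0 a=0 f=1 e=0 d=1 g=0
t0.Δ1 j=0 c=0 b=1 clk=1 a=0 f=1 e=0 d=1 g=0
t0.Δ2 j=0 c=0 b=1 clk=1 a=0 f=1 e=0 d=0 g=0
t0.Δ3 j=0 c=0 b=1 clk=1 a=1 f=0 e=0 d=0 g=0
t0.Δ4 j=0 c=0 b=1 clk=1 a=1 f=1 e=1 d=0 g=0
t1.Δ0 j=0 c=0 b=1 clk=1 a=1 f=1 e=1 d=0 g=0
t1.Δ1 j=0 c=0 b=1 clk=0 a=1 f=1 e=1 d=0 g=0
t2.Δ0 j=0 c=0 b=1 clk=0 a=1 f=1 e=1 d=0 g=0
t2.Δ1 j=0 c=0 b=1 clk=1 a=1 f=1 e=1 d=0 g=0
t2.Δ2 j=0 c=0 b=1 clk=1 a=1 f=1 e=1 d=1 g=0
t2.Δ3 j=0 c=0 b=1 clk=1 a=0 f=1 e=1 d=1 g=0
t2.Δ4 j=0 c=0 b=1 clk=1 a=0 f=1 e=0 d=1 g=0

yes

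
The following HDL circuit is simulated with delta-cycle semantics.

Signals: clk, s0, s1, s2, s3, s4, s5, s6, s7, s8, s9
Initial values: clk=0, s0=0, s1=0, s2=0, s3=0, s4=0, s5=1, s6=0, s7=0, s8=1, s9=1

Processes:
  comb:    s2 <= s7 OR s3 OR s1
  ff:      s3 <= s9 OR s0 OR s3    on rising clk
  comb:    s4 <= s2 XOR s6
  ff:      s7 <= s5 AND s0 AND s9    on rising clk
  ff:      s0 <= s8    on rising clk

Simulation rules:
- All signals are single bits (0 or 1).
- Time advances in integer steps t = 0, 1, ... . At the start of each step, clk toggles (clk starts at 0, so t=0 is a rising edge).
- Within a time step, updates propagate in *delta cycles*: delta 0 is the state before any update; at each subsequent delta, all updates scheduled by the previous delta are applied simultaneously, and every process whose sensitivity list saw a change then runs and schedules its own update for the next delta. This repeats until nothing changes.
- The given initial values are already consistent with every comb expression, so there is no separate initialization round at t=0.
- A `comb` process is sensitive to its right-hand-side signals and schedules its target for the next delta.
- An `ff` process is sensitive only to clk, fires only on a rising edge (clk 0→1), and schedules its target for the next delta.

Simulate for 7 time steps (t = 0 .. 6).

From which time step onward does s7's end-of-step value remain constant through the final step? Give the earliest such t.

[bits: s4,clk,s0,s5,s8,s9,s1,s3,s6,s7,s2]
t=0: Δ0=00011100000 Δ1=01011100000 Δ2=01111101000 Δ3=01111101001 Δ4=11111101001 | 4Δ
t=1: Δ0=11111101001 Δ1=10111101001 | 1Δ
t=2: Δ0=10111101001 Δ1=11111101001 Δ2=11111101011 | 2Δ
t=3: Δ0=11111101011 Δ1=10111101011 | 1Δ
t=4: Δ0=10111101011 Δ1=11111101011 | 1Δ
t=5: Δ0=11111101011 Δ1=10111101011 | 1Δ
t=6: Δ0=10111101011 Δ1=11111101011 | 1Δ

2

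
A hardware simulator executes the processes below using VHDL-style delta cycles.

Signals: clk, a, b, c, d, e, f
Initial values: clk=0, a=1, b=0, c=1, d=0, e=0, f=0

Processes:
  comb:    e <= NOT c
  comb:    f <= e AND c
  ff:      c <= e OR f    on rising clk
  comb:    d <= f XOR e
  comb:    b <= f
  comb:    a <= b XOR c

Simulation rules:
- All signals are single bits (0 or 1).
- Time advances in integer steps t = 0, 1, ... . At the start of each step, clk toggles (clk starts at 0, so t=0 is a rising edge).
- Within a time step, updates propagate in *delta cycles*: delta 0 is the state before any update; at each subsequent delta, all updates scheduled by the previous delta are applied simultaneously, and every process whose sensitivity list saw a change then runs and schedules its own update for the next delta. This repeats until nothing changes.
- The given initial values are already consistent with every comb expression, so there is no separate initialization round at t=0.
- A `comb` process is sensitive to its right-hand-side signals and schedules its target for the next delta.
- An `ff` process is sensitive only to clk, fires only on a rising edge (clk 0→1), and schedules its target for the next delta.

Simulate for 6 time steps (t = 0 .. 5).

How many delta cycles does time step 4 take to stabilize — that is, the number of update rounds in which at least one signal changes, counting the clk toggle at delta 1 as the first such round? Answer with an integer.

4

t=0 Δ0: c=1 b=0 f=0 e=0 clk=0 d=0 a=1
  Δ1: clk:0→1
  Δ2: c:1→0
  Δ3: e:0→1, a:1→0
  Δ4: d:0→1
  (4Δ to stable)
t=1 Δ0: c=0 b=0 f=0 e=1 clk=1 d=1 a=0
  Δ1: clk:1→0
  (1Δ to stable)
t=2 Δ0: c=0 b=0 f=0 e=1 clk=0 d=1 a=0
  Δ1: clk:0→1
  Δ2: c:0→1
  Δ3: f:0→1, e:1→0, a:0→1
  Δ4: b:0→1, f:1→0
  Δ5: b:1→0, d:1→0, a:1→0
  Δ6: a:0→1
  (6Δ to stable)
t=3 Δ0: c=1 b=0 f=0 e=0 clk=1 d=0 a=1
  Δ1: clk:1→0
  (1Δ to stable)
t=4 Δ0: c=1 b=0 f=0 e=0 clk=0 d=0 a=1
  Δ1: clk:0→1
  Δ2: c:1→0
  Δ3: e:0→1, a:1→0
  Δ4: d:0→1
  (4Δ to stable)
t=5 Δ0: c=0 b=0 f=0 e=1 clk=1 d=1 a=0
  Δ1: clk:1→0
  (1Δ to stable)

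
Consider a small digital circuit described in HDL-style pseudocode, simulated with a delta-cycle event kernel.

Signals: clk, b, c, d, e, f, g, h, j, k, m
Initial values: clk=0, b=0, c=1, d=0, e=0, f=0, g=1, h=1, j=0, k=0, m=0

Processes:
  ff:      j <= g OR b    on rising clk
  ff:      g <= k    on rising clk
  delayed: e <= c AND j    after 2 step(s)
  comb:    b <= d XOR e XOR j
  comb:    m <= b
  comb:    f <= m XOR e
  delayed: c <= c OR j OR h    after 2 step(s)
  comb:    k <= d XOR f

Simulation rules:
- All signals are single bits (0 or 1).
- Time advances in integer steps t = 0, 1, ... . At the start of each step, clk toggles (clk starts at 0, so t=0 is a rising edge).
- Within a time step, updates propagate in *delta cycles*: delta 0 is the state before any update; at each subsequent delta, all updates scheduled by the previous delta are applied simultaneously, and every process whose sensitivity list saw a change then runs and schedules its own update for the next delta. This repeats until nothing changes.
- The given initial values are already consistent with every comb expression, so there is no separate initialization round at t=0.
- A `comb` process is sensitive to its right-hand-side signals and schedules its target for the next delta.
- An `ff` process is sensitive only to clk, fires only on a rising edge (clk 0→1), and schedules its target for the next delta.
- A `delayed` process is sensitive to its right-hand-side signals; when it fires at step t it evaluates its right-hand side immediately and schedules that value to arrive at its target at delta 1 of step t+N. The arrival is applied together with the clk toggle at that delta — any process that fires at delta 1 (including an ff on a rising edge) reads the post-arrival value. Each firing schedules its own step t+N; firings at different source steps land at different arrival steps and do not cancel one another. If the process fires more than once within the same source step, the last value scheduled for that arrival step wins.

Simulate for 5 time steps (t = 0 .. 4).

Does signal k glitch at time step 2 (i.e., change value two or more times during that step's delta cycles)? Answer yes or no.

[bits: h,c,k,m,e,j,clk,f,b,g,d]
t=0: Δ0=11000000010 Δ1=11000010010 Δ2=11000110000 Δ3=11000110100 Δ4=11010110100 Δ5=11010111100 Δ6=11110111100 | 6Δ
t=1: Δ0=11110111100 Δ1=11110101100 | 1Δ
t=2: Δ0=11110101100 Δ1=11111111100 Δ2=11111110010 Δ3=11001110010 Δ4=11001111010 Δ5=11101111010 | 5Δ
t=3: Δ0=11101111010 Δ1=11101101010 | 1Δ
t=4: Δ0=11101101010 Δ1=11101111010 | 1Δ

yes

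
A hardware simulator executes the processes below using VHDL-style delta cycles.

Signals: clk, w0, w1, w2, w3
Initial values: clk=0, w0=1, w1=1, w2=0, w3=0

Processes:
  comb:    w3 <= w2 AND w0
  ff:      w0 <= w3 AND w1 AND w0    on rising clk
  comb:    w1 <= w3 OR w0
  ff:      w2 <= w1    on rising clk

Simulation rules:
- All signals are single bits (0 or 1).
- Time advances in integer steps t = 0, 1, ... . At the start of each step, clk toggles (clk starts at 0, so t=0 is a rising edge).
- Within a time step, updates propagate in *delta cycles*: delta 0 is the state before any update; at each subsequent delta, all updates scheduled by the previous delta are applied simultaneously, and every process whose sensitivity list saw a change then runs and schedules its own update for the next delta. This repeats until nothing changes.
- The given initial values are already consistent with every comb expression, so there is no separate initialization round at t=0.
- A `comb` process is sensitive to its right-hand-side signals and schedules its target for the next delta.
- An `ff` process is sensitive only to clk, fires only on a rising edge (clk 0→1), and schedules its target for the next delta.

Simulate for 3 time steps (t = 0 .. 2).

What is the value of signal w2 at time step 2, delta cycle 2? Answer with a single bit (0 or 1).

0

t0.Δ0 w1=1 clk=0 w2=0 w3=0 w0=1
t0.Δ1 w1=1 clk=1 w2=0 w3=0 w0=1
t0.Δ2 w1=1 clk=1 w2=1 w3=0 w0=0
t0.Δ3 w1=0 clk=1 w2=1 w3=0 w0=0
t1.Δ0 w1=0 clk=1 w2=1 w3=0 w0=0
t1.Δ1 w1=0 clk=0 w2=1 w3=0 w0=0
t2.Δ0 w1=0 clk=0 w2=1 w3=0 w0=0
t2.Δ1 w1=0 clk=1 w2=1 w3=0 w0=0
t2.Δ2 w1=0 clk=1 w2=0 w3=0 w0=0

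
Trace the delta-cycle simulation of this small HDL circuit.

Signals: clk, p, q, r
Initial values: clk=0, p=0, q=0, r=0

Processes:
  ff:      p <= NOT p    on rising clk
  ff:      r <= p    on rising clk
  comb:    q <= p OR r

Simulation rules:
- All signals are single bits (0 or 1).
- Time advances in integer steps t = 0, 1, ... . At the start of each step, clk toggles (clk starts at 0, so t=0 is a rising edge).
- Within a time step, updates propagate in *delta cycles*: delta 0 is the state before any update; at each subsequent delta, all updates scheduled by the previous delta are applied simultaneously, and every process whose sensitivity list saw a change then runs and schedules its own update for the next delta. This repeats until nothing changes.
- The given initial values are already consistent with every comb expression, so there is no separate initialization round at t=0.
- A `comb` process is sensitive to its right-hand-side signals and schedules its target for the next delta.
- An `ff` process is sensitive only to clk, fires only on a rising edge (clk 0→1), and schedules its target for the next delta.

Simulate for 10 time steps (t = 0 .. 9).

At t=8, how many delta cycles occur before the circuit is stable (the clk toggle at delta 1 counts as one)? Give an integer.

2

t0.Δ0 clk=0 q=0 r=0 p=0
t0.Δ1 clk=1 q=0 r=0 p=0
t0.Δ2 clk=1 q=0 r=0 p=1
t0.Δ3 clk=1 q=1 r=0 p=1
t1.Δ0 clk=1 q=1 r=0 p=1
t1.Δ1 clk=0 q=1 r=0 p=1
t2.Δ0 clk=0 q=1 r=0 p=1
t2.Δ1 clk=1 q=1 r=0 p=1
t2.Δ2 clk=1 q=1 r=1 p=0
t3.Δ0 clk=1 q=1 r=1 p=0
t3.Δ1 clk=0 q=1 r=1 p=0
t4.Δ0 clk=0 q=1 r=1 p=0
t4.Δ1 clk=1 q=1 r=1 p=0
t4.Δ2 clk=1 q=1 r=0 p=1
t5.Δ0 clk=1 q=1 r=0 p=1
t5.Δ1 clk=0 q=1 r=0 p=1
t6.Δ0 clk=0 q=1 r=0 p=1
t6.Δ1 clk=1 q=1 r=0 p=1
t6.Δ2 clk=1 q=1 r=1 p=0
t7.Δ0 clk=1 q=1 r=1 p=0
t7.Δ1 clk=0 q=1 r=1 p=0
t8.Δ0 clk=0 q=1 r=1 p=0
t8.Δ1 clk=1 q=1 r=1 p=0
t8.Δ2 clk=1 q=1 r=0 p=1
t9.Δ0 clk=1 q=1 r=0 p=1
t9.Δ1 clk=0 q=1 r=0 p=1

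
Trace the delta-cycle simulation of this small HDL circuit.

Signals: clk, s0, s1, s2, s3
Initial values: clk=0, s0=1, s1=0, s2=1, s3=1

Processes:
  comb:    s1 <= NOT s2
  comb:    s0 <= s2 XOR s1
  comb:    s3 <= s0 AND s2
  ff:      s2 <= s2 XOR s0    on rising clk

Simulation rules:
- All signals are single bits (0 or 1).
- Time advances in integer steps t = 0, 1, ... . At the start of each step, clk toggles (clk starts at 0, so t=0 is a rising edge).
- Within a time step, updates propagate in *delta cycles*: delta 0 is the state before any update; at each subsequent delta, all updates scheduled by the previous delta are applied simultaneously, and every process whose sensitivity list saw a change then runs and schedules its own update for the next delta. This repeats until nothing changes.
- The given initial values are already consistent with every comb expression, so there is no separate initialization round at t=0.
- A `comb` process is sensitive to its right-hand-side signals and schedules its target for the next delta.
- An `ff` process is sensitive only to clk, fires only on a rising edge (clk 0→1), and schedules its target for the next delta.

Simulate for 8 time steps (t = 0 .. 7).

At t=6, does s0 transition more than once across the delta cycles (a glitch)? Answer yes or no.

yes

t=0 Δ0: clk=0 s1=0 s3=1 s2=1 s0=1
  Δ1: clk:0→1
  Δ2: s2:1→0
  Δ3: s1:0→1, s3:1→0, s0:1→0
  Δ4: s0:0→1
  (4Δ to stable)
t=1 Δ0: clk=1 s1=1 s3=0 s2=0 s0=1
  Δ1: clk:1→0
  (1Δ to stable)
t=2 Δ0: clk=0 s1=1 s3=0 s2=0 s0=1
  Δ1: clk:0→1
  Δ2: s2:0→1
  Δ3: s1:1→0, s3:0→1, s0:1→0
  Δ4: s3:1→0, s0:0→1
  Δ5: s3:0→1
  (5Δ to stable)
t=3 Δ0: clk=1 s1=0 s3=1 s2=1 s0=1
  Δ1: clk:1→0
  (1Δ to stable)
t=4 Δ0: clk=0 s1=0 s3=1 s2=1 s0=1
  Δ1: clk:0→1
  Δ2: s2:1→0
  Δ3: s1:0→1, s3:1→0, s0:1→0
  Δ4: s0:0→1
  (4Δ to stable)
t=5 Δ0: clk=1 s1=1 s3=0 s2=0 s0=1
  Δ1: clk:1→0
  (1Δ to stable)
t=6 Δ0: clk=0 s1=1 s3=0 s2=0 s0=1
  Δ1: clk:0→1
  Δ2: s2:0→1
  Δ3: s1:1→0, s3:0→1, s0:1→0
  Δ4: s3:1→0, s0:0→1
  Δ5: s3:0→1
  (5Δ to stable)
t=7 Δ0: clk=1 s1=0 s3=1 s2=1 s0=1
  Δ1: clk:1→0
  (1Δ to stable)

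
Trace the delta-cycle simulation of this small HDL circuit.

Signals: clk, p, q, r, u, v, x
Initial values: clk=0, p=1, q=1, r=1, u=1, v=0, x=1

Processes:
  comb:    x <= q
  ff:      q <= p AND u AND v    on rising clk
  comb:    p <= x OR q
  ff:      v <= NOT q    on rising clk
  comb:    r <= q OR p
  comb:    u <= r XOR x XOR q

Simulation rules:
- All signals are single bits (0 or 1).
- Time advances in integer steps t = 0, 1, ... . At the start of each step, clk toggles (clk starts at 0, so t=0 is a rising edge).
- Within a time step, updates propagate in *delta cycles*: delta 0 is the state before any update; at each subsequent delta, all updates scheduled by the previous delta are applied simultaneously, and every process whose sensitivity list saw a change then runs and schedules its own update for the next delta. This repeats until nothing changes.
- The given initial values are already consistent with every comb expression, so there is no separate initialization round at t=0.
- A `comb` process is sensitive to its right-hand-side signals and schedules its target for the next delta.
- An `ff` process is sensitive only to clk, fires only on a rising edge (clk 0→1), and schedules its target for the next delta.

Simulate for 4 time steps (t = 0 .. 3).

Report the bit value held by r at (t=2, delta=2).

0

t0.Δ0 clk=0 q=1 p=1 x=1 r=1 v=0 u=1
t0.Δ1 clk=1 q=1 p=1 x=1 r=1 v=0 u=1
t0.Δ2 clk=1 q=0 p=1 x=1 r=1 v=0 u=1
t0.Δ3 clk=1 q=0 p=1 x=0 r=1 v=0 u=0
t0.Δ4 clk=1 q=0 p=0 x=0 r=1 v=0 u=1
t0.Δ5 clk=1 q=0 p=0 x=0 r=0 v=0 u=1
t0.Δ6 clk=1 q=0 p=0 x=0 r=0 v=0 u=0
t1.Δ0 clk=1 q=0 p=0 x=0 r=0 v=0 u=0
t1.Δ1 clk=0 q=0 p=0 x=0 r=0 v=0 u=0
t2.Δ0 clk=0 q=0 p=0 x=0 r=0 v=0 u=0
t2.Δ1 clk=1 q=0 p=0 x=0 r=0 v=0 u=0
t2.Δ2 clk=1 q=0 p=0 x=0 r=0 v=1 u=0
t3.Δ0 clk=1 q=0 p=0 x=0 r=0 v=1 u=0
t3.Δ1 clk=0 q=0 p=0 x=0 r=0 v=1 u=0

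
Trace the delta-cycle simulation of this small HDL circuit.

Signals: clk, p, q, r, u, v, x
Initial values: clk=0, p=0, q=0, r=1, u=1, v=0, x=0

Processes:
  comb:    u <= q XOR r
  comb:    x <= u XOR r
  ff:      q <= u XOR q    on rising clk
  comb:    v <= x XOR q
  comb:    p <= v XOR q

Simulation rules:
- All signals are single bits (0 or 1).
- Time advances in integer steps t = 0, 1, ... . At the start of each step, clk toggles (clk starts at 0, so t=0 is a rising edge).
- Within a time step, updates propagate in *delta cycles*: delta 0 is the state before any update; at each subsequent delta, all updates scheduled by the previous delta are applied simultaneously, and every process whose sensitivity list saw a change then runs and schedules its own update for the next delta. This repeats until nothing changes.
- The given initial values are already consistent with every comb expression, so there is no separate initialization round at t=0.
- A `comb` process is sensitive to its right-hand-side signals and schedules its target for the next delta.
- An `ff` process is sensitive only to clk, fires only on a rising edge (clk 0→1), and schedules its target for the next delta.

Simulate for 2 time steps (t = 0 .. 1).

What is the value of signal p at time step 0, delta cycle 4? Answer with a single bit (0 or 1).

[bits: clk,p,u,q,r,v,x]
t=0: Δ0=0010100 Δ1=1010100 Δ2=1011100 Δ3=1101110 Δ4=1001111 Δ5=1001101 Δ6=1101101 | 6Δ
t=1: Δ0=1101101 Δ1=0101101 | 1Δ

0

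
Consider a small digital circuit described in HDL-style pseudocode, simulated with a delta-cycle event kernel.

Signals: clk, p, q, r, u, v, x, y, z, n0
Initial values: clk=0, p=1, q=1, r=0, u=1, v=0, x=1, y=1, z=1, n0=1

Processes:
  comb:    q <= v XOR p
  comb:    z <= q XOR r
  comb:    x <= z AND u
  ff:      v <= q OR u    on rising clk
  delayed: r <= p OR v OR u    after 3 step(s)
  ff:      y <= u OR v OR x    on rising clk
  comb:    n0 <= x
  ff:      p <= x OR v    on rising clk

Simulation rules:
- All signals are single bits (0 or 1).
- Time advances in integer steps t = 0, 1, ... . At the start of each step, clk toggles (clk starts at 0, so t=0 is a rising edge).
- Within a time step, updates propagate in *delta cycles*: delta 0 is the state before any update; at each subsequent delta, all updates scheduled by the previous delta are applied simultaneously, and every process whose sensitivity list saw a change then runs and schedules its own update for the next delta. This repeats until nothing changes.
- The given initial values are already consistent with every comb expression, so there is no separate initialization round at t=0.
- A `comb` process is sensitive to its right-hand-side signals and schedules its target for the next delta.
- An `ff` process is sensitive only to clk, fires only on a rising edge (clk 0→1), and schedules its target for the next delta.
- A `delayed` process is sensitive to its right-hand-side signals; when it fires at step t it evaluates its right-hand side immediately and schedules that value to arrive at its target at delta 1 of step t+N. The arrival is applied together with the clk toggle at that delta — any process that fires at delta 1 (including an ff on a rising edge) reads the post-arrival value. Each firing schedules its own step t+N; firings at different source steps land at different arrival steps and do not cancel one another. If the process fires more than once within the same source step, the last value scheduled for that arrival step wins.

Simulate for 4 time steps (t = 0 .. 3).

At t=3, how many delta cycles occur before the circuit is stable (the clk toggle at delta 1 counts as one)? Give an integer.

t0.Δ0 u=1 v=0 y=1 clk=0 r=0 p=1 z=1 q=1 x=1 n0=1
t0.Δ1 u=1 v=0 y=1 clk=1 r=0 p=1 z=1 q=1 x=1 n0=1
t0.Δ2 u=1 v=1 y=1 clk=1 r=0 p=1 z=1 q=1 x=1 n0=1
t0.Δ3 u=1 v=1 y=1 clk=1 r=0 p=1 z=1 q=0 x=1 n0=1
t0.Δ4 u=1 v=1 y=1 clk=1 r=0 p=1 z=0 q=0 x=1 n0=1
t0.Δ5 u=1 v=1 y=1 clk=1 r=0 p=1 z=0 q=0 x=0 n0=1
t0.Δ6 u=1 v=1 y=1 clk=1 r=0 p=1 z=0 q=0 x=0 n0=0
t1.Δ0 u=1 v=1 y=1 clk=1 r=0 p=1 z=0 q=0 x=0 n0=0
t1.Δ1 u=1 v=1 y=1 clk=0 r=0 p=1 z=0 q=0 x=0 n0=0
t2.Δ0 u=1 v=1 y=1 clk=0 r=0 p=1 z=0 q=0 x=0 n0=0
t2.Δ1 u=1 v=1 y=1 clk=1 r=0 p=1 z=0 q=0 x=0 n0=0
t3.Δ0 u=1 v=1 y=1 clk=1 r=0 p=1 z=0 q=0 x=0 n0=0
t3.Δ1 u=1 v=1 y=1 clk=0 r=1 p=1 z=0 q=0 x=0 n0=0
t3.Δ2 u=1 v=1 y=1 clk=0 r=1 p=1 z=1 q=0 x=0 n0=0
t3.Δ3 u=1 v=1 y=1 clk=0 r=1 p=1 z=1 q=0 x=1 n0=0
t3.Δ4 u=1 v=1 y=1 clk=0 r=1 p=1 z=1 q=0 x=1 n0=1

4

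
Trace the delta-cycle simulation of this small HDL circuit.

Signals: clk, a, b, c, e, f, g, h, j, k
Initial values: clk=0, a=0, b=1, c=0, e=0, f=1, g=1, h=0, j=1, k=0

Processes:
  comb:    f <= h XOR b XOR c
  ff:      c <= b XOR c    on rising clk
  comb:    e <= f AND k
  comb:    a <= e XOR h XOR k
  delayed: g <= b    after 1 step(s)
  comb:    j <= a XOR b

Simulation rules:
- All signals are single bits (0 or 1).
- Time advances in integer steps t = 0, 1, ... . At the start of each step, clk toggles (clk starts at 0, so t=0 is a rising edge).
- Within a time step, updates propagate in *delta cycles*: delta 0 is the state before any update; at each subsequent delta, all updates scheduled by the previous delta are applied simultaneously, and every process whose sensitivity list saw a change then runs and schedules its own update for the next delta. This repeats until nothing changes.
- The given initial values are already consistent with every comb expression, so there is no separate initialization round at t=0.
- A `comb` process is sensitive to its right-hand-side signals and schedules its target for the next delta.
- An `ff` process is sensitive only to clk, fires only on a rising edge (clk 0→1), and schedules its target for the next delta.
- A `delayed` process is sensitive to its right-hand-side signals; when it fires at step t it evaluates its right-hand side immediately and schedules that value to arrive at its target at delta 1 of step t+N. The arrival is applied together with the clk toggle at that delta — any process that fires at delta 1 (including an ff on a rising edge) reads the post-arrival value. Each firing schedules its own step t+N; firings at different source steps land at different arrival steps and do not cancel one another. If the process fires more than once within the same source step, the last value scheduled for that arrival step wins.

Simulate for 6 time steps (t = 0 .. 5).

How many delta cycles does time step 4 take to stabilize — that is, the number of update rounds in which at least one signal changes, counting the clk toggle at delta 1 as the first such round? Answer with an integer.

3

t0.Δ0 g=1 k=0 j=1 clk=0 e=0 a=0 f=1 b=1 c=0 h=0
t0.Δ1 g=1 k=0 j=1 clk=1 e=0 a=0 f=1 b=1 c=0 h=0
t0.Δ2 g=1 k=0 j=1 clk=1 e=0 a=0 f=1 b=1 c=1 h=0
t0.Δ3 g=1 k=0 j=1 clk=1 e=0 a=0 f=0 b=1 c=1 h=0
t1.Δ0 g=1 k=0 j=1 clk=1 e=0 a=0 f=0 b=1 c=1 h=0
t1.Δ1 g=1 k=0 j=1 clk=0 e=0 a=0 f=0 b=1 c=1 h=0
t2.Δ0 g=1 k=0 j=1 clk=0 e=0 a=0 f=0 b=1 c=1 h=0
t2.Δ1 g=1 k=0 j=1 clk=1 e=0 a=0 f=0 b=1 c=1 h=0
t2.Δ2 g=1 k=0 j=1 clk=1 e=0 a=0 f=0 b=1 c=0 h=0
t2.Δ3 g=1 k=0 j=1 clk=1 e=0 a=0 f=1 b=1 c=0 h=0
t3.Δ0 g=1 k=0 j=1 clk=1 e=0 a=0 f=1 b=1 c=0 h=0
t3.Δ1 g=1 k=0 j=1 clk=0 e=0 a=0 f=1 b=1 c=0 h=0
t4.Δ0 g=1 k=0 j=1 clk=0 e=0 a=0 f=1 b=1 c=0 h=0
t4.Δ1 g=1 k=0 j=1 clk=1 e=0 a=0 f=1 b=1 c=0 h=0
t4.Δ2 g=1 k=0 j=1 clk=1 e=0 a=0 f=1 b=1 c=1 h=0
t4.Δ3 g=1 k=0 j=1 clk=1 e=0 a=0 f=0 b=1 c=1 h=0
t5.Δ0 g=1 k=0 j=1 clk=1 e=0 a=0 f=0 b=1 c=1 h=0
t5.Δ1 g=1 k=0 j=1 clk=0 e=0 a=0 f=0 b=1 c=1 h=0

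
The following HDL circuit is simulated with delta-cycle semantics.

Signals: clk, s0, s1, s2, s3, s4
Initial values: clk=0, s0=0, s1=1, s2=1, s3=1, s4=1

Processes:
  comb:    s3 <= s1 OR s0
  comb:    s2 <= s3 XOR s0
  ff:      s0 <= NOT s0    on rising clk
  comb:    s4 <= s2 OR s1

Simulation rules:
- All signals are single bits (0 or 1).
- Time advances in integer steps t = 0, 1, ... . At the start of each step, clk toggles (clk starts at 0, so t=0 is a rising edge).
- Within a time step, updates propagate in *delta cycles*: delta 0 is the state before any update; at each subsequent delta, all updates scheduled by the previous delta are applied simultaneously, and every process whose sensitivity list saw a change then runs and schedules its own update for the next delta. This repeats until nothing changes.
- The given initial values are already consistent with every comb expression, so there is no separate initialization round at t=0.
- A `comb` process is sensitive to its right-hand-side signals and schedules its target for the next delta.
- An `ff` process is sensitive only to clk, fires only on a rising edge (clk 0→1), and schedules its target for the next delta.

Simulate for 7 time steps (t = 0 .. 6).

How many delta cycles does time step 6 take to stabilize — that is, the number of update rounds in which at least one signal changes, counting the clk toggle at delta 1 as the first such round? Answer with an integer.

3

t0.Δ0 s1=1 s3=1 s0=0 s4=1 clk=0 s2=1
t0.Δ1 s1=1 s3=1 s0=0 s4=1 clk=1 s2=1
t0.Δ2 s1=1 s3=1 s0=1 s4=1 clk=1 s2=1
t0.Δ3 s1=1 s3=1 s0=1 s4=1 clk=1 s2=0
t1.Δ0 s1=1 s3=1 s0=1 s4=1 clk=1 s2=0
t1.Δ1 s1=1 s3=1 s0=1 s4=1 clk=0 s2=0
t2.Δ0 s1=1 s3=1 s0=1 s4=1 clk=0 s2=0
t2.Δ1 s1=1 s3=1 s0=1 s4=1 clk=1 s2=0
t2.Δ2 s1=1 s3=1 s0=0 s4=1 clk=1 s2=0
t2.Δ3 s1=1 s3=1 s0=0 s4=1 clk=1 s2=1
t3.Δ0 s1=1 s3=1 s0=0 s4=1 clk=1 s2=1
t3.Δ1 s1=1 s3=1 s0=0 s4=1 clk=0 s2=1
t4.Δ0 s1=1 s3=1 s0=0 s4=1 clk=0 s2=1
t4.Δ1 s1=1 s3=1 s0=0 s4=1 clk=1 s2=1
t4.Δ2 s1=1 s3=1 s0=1 s4=1 clk=1 s2=1
t4.Δ3 s1=1 s3=1 s0=1 s4=1 clk=1 s2=0
t5.Δ0 s1=1 s3=1 s0=1 s4=1 clk=1 s2=0
t5.Δ1 s1=1 s3=1 s0=1 s4=1 clk=0 s2=0
t6.Δ0 s1=1 s3=1 s0=1 s4=1 clk=0 s2=0
t6.Δ1 s1=1 s3=1 s0=1 s4=1 clk=1 s2=0
t6.Δ2 s1=1 s3=1 s0=0 s4=1 clk=1 s2=0
t6.Δ3 s1=1 s3=1 s0=0 s4=1 clk=1 s2=1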